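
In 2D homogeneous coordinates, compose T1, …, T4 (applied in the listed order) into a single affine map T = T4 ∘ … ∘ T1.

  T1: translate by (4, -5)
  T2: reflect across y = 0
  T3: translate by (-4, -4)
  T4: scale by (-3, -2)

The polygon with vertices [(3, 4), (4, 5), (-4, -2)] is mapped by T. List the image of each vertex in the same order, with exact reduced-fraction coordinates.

T1 translate by (4, -5): (3, 4) → (7, -1); (4, 5) → (8, 0); (-4, -2) → (0, -7)
T2 reflect across y = 0: (7, -1) → (7, 1); (8, 0) → (8, 0); (0, -7) → (0, 7)
T3 translate by (-4, -4): (7, 1) → (3, -3); (8, 0) → (4, -4); (0, 7) → (-4, 3)
T4 scale by (-3, -2): (3, -3) → (-9, 6); (4, -4) → (-12, 8); (-4, 3) → (12, -6)

image vertices: (-9, 6), (-12, 8), (12, -6)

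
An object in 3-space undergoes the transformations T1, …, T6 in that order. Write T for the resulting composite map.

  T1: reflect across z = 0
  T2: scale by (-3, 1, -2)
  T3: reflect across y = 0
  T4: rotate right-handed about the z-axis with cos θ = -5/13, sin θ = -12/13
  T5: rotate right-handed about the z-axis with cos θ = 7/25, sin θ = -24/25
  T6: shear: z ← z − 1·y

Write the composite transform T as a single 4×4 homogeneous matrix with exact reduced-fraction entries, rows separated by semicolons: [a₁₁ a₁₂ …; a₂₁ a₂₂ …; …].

T = [969/325 36/325 0 0; -108/325 323/325 0 0; 108/325 -323/325 2 0; 0 0 0 1]

T1 = [1 0 0 0; 0 1 0 0; 0 0 -1 0; 0 0 0 1]
T2·T1 = [-3 0 0 0; 0 1 0 0; 0 0 2 0; 0 0 0 1]
T3·…·T1 = [-3 0 0 0; 0 -1 0 0; 0 0 2 0; 0 0 0 1]
T4·…·T1 = [15/13 -12/13 0 0; 36/13 5/13 0 0; 0 0 2 0; 0 0 0 1]
T5·…·T1 = [969/325 36/325 0 0; -108/325 323/325 0 0; 0 0 2 0; 0 0 0 1]
T6·…·T1 = [969/325 36/325 0 0; -108/325 323/325 0 0; 108/325 -323/325 2 0; 0 0 0 1]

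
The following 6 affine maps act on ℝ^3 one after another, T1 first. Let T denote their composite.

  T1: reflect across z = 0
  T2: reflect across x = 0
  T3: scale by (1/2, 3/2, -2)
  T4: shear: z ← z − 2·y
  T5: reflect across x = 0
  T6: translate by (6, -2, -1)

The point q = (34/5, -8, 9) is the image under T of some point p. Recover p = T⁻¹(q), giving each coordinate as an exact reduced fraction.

T1 = [1 0 0 0; 0 1 0 0; 0 0 -1 0; 0 0 0 1]
T2·T1 = [-1 0 0 0; 0 1 0 0; 0 0 -1 0; 0 0 0 1]
T3·…·T1 = [-1/2 0 0 0; 0 3/2 0 0; 0 0 2 0; 0 0 0 1]
T4·…·T1 = [-1/2 0 0 0; 0 3/2 0 0; 0 -3 2 0; 0 0 0 1]
T5·…·T1 = [1/2 0 0 0; 0 3/2 0 0; 0 -3 2 0; 0 0 0 1]
T6·…·T1 = [1/2 0 0 6; 0 3/2 0 -2; 0 -3 2 -1; 0 0 0 1]
det M = 3/2; M⁻¹ = [2 0 0 -12; 0 2/3 0 4/3; 0 1 1/2 5/2; 0 0 0 1]
M⁻¹ · (34/5, -8, 9)ᵀ = (8/5, -4, -1)ᵀ

p = (8/5, -4, -1)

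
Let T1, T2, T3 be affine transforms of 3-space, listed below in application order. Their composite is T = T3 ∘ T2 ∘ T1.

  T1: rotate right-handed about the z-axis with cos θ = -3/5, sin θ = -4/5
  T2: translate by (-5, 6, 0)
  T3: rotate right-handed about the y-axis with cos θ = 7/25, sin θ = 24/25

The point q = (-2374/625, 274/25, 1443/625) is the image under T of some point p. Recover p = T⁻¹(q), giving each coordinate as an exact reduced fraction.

T1 = [-3/5 4/5 0 0; -4/5 -3/5 0 0; 0 0 1 0; 0 0 0 1]
T2·T1 = [-3/5 4/5 0 -5; -4/5 -3/5 0 6; 0 0 1 0; 0 0 0 1]
T3·…·T1 = [-21/125 28/125 24/25 -7/5; -4/5 -3/5 0 6; 72/125 -96/125 7/25 24/5; 0 0 0 1]
det M = 1; M⁻¹ = [-21/125 -4/5 72/125 9/5; 28/125 -3/5 -96/125 38/5; 24/25 0 7/25 0; 0 0 0 1]
M⁻¹ · (-2374/625, 274/25, 1443/625)ᵀ = (-5, -8/5, -3)ᵀ

p = (-5, -8/5, -3)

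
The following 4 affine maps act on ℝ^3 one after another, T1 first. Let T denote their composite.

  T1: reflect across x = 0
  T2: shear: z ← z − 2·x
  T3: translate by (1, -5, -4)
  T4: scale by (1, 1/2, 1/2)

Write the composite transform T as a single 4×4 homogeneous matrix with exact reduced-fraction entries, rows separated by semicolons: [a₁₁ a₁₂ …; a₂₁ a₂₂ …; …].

T1 = [-1 0 0 0; 0 1 0 0; 0 0 1 0; 0 0 0 1]
T2·T1 = [-1 0 0 0; 0 1 0 0; 2 0 1 0; 0 0 0 1]
T3·…·T1 = [-1 0 0 1; 0 1 0 -5; 2 0 1 -4; 0 0 0 1]
T4·…·T1 = [-1 0 0 1; 0 1/2 0 -5/2; 1 0 1/2 -2; 0 0 0 1]

T = [-1 0 0 1; 0 1/2 0 -5/2; 1 0 1/2 -2; 0 0 0 1]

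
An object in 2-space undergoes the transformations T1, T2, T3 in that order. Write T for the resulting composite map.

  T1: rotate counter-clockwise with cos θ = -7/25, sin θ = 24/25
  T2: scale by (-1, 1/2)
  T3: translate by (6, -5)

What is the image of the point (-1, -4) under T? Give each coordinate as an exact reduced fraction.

T(p) = (47/25, -123/25)

T1 rotate counter-clockwise with cos θ = -7/25, sin θ = 24/25: (-1, -4) → (103/25, 4/25)
T2 scale by (-1, 1/2): (103/25, 4/25) → (-103/25, 2/25)
T3 translate by (6, -5): (-103/25, 2/25) → (47/25, -123/25)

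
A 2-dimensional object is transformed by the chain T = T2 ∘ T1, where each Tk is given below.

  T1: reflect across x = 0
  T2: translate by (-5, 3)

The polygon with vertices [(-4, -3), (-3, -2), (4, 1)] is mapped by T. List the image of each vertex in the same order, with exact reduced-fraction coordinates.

T1 reflect across x = 0: (-4, -3) → (4, -3); (-3, -2) → (3, -2); (4, 1) → (-4, 1)
T2 translate by (-5, 3): (4, -3) → (-1, 0); (3, -2) → (-2, 1); (-4, 1) → (-9, 4)

image vertices: (-1, 0), (-2, 1), (-9, 4)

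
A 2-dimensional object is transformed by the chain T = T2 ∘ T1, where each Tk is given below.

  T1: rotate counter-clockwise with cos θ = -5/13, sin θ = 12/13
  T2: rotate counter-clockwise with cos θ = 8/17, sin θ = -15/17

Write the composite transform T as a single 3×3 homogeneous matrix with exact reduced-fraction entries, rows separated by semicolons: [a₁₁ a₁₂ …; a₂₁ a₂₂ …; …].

T = [140/221 -171/221 0; 171/221 140/221 0; 0 0 1]

T1 = [-5/13 -12/13 0; 12/13 -5/13 0; 0 0 1]
T2·T1 = [140/221 -171/221 0; 171/221 140/221 0; 0 0 1]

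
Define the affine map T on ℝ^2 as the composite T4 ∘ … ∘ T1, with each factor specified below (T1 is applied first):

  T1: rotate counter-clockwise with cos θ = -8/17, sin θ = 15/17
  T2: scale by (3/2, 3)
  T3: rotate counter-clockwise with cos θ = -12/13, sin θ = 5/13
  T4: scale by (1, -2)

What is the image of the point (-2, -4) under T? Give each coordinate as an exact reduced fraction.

T(p) = (-1398/221, -996/221)

T1 rotate counter-clockwise with cos θ = -8/17, sin θ = 15/17: (-2, -4) → (76/17, 2/17)
T2 scale by (3/2, 3): (76/17, 2/17) → (114/17, 6/17)
T3 rotate counter-clockwise with cos θ = -12/13, sin θ = 5/13: (114/17, 6/17) → (-1398/221, 498/221)
T4 scale by (1, -2): (-1398/221, 498/221) → (-1398/221, -996/221)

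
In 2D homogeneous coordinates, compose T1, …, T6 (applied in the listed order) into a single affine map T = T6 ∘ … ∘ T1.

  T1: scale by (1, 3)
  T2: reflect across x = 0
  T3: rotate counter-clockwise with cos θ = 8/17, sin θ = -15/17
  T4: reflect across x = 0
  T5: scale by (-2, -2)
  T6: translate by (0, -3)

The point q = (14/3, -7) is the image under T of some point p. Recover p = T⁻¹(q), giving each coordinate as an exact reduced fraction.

T1 = [1 0 0; 0 3 0; 0 0 1]
T2·T1 = [-1 0 0; 0 3 0; 0 0 1]
T3·…·T1 = [-8/17 45/17 0; 15/17 24/17 0; 0 0 1]
T4·…·T1 = [8/17 -45/17 0; 15/17 24/17 0; 0 0 1]
T5·…·T1 = [-16/17 90/17 0; -30/17 -48/17 0; 0 0 1]
T6·…·T1 = [-16/17 90/17 0; -30/17 -48/17 -3; 0 0 1]
det M = 12; M⁻¹ = [-4/17 -15/34 -45/34; 5/34 -4/51 -4/17; 0 0 1]
M⁻¹ · (14/3, -7)ᵀ = (2/3, 1)ᵀ

p = (2/3, 1)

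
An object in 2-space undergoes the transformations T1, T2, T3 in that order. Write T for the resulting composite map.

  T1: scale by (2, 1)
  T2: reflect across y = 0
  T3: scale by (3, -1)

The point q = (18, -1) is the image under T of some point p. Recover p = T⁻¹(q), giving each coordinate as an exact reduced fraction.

p = (3, -1)

T1 = [2 0 0; 0 1 0; 0 0 1]
T2·T1 = [2 0 0; 0 -1 0; 0 0 1]
T3·…·T1 = [6 0 0; 0 1 0; 0 0 1]
det M = 6; M⁻¹ = [1/6 0 0; 0 1 0; 0 0 1]
M⁻¹ · (18, -1)ᵀ = (3, -1)ᵀ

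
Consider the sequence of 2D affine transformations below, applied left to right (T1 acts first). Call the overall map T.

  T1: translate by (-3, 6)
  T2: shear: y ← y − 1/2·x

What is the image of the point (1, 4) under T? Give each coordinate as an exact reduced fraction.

T(p) = (-2, 11)

T1 translate by (-3, 6): (1, 4) → (-2, 10)
T2 shear: y ← y − 1/2·x: (-2, 10) → (-2, 11)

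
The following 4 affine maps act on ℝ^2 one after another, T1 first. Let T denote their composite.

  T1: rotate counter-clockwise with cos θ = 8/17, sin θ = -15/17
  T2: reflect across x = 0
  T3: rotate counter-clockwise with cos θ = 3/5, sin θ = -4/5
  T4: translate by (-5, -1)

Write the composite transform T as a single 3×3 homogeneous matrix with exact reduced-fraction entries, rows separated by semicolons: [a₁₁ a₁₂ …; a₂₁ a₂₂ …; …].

T1 = [8/17 15/17 0; -15/17 8/17 0; 0 0 1]
T2·T1 = [-8/17 -15/17 0; -15/17 8/17 0; 0 0 1]
T3·…·T1 = [-84/85 -13/85 0; -13/85 84/85 0; 0 0 1]
T4·…·T1 = [-84/85 -13/85 -5; -13/85 84/85 -1; 0 0 1]

T = [-84/85 -13/85 -5; -13/85 84/85 -1; 0 0 1]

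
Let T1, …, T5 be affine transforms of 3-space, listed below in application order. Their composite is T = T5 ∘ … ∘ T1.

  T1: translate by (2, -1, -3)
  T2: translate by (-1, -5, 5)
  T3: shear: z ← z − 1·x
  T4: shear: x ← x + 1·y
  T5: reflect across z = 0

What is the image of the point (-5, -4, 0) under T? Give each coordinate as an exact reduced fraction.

T(p) = (-14, -10, -6)

T1 translate by (2, -1, -3): (-5, -4, 0) → (-3, -5, -3)
T2 translate by (-1, -5, 5): (-3, -5, -3) → (-4, -10, 2)
T3 shear: z ← z − 1·x: (-4, -10, 2) → (-4, -10, 6)
T4 shear: x ← x + 1·y: (-4, -10, 6) → (-14, -10, 6)
T5 reflect across z = 0: (-14, -10, 6) → (-14, -10, -6)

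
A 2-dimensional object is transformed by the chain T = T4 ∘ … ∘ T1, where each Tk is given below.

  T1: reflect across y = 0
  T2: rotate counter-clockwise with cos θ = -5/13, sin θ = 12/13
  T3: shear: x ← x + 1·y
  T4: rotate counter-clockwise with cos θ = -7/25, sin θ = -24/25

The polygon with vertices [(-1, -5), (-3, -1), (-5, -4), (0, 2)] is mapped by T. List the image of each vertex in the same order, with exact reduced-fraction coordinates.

image vertices: (-244/325, 2467/325), (-718/325, 1199/325), (-1199/325, 3032/325), (2/325, -886/325)

T1 reflect across y = 0: (-1, -5) → (-1, 5); (-3, -1) → (-3, 1); (-5, -4) → (-5, 4); (0, 2) → (0, -2)
T2 rotate counter-clockwise with cos θ = -5/13, sin θ = 12/13: (-1, 5) → (-55/13, -37/13); (-3, 1) → (3/13, -41/13); (-5, 4) → (-23/13, -80/13); (0, -2) → (24/13, 10/13)
T3 shear: x ← x + 1·y: (-55/13, -37/13) → (-92/13, -37/13); (3/13, -41/13) → (-38/13, -41/13); (-23/13, -80/13) → (-103/13, -80/13); (24/13, 10/13) → (34/13, 10/13)
T4 rotate counter-clockwise with cos θ = -7/25, sin θ = -24/25: (-92/13, -37/13) → (-244/325, 2467/325); (-38/13, -41/13) → (-718/325, 1199/325); (-103/13, -80/13) → (-1199/325, 3032/325); (34/13, 10/13) → (2/325, -886/325)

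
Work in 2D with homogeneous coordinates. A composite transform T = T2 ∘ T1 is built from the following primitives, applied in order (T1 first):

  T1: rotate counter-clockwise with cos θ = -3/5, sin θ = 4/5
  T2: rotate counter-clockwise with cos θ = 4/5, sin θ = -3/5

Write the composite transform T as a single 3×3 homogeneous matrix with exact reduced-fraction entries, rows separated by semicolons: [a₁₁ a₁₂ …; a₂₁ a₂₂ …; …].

T = [0 -1 0; 1 0 0; 0 0 1]

T1 = [-3/5 -4/5 0; 4/5 -3/5 0; 0 0 1]
T2·T1 = [0 -1 0; 1 0 0; 0 0 1]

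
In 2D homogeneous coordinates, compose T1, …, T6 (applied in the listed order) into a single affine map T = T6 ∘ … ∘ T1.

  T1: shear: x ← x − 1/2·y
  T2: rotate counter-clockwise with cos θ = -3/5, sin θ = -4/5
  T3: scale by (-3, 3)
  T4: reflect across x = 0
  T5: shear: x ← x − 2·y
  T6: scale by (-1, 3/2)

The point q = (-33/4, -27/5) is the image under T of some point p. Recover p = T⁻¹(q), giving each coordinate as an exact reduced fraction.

T1 = [1 -1/2 0; 0 1 0; 0 0 1]
T2·T1 = [-3/5 11/10 0; -4/5 -1/5 0; 0 0 1]
T3·…·T1 = [9/5 -33/10 0; -12/5 -3/5 0; 0 0 1]
T4·…·T1 = [-9/5 33/10 0; -12/5 -3/5 0; 0 0 1]
T5·…·T1 = [3 9/2 0; -12/5 -3/5 0; 0 0 1]
T6·…·T1 = [-3 -9/2 0; -18/5 -9/10 0; 0 0 1]
det M = -27/2; M⁻¹ = [1/15 -1/3 0; -4/15 2/9 0; 0 0 1]
M⁻¹ · (-33/4, -27/5)ᵀ = (5/4, 1)ᵀ

p = (5/4, 1)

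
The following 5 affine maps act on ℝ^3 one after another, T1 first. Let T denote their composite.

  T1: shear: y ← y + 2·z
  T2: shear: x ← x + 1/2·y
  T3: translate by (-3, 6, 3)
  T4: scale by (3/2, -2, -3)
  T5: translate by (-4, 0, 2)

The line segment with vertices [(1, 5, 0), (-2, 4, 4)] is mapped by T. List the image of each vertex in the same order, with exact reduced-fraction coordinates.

T1 shear: y ← y + 2·z: (1, 5, 0) → (1, 5, 0); (-2, 4, 4) → (-2, 12, 4)
T2 shear: x ← x + 1/2·y: (1, 5, 0) → (7/2, 5, 0); (-2, 12, 4) → (4, 12, 4)
T3 translate by (-3, 6, 3): (7/2, 5, 0) → (1/2, 11, 3); (4, 12, 4) → (1, 18, 7)
T4 scale by (3/2, -2, -3): (1/2, 11, 3) → (3/4, -22, -9); (1, 18, 7) → (3/2, -36, -21)
T5 translate by (-4, 0, 2): (3/4, -22, -9) → (-13/4, -22, -7); (3/2, -36, -21) → (-5/2, -36, -19)

image vertices: (-13/4, -22, -7), (-5/2, -36, -19)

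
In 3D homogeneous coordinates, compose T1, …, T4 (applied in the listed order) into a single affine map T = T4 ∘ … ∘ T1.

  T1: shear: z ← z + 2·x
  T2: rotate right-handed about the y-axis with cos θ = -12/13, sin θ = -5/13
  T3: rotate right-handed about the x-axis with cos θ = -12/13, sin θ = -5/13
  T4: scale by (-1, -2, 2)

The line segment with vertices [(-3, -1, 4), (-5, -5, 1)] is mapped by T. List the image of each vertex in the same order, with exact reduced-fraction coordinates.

T1 shear: z ← z + 2·x: (-3, -1, 4) → (-3, -1, -2); (-5, -5, 1) → (-5, -5, -9)
T2 rotate right-handed about the y-axis with cos θ = -12/13, sin θ = -5/13: (-3, -1, -2) → (46/13, -1, 9/13); (-5, -5, -9) → (105/13, -5, 83/13)
T3 rotate right-handed about the x-axis with cos θ = -12/13, sin θ = -5/13: (46/13, -1, 9/13) → (46/13, 201/169, -43/169); (105/13, -5, 83/13) → (105/13, 1195/169, -671/169)
T4 scale by (-1, -2, 2): (46/13, 201/169, -43/169) → (-46/13, -402/169, -86/169); (105/13, 1195/169, -671/169) → (-105/13, -2390/169, -1342/169)

image vertices: (-46/13, -402/169, -86/169), (-105/13, -2390/169, -1342/169)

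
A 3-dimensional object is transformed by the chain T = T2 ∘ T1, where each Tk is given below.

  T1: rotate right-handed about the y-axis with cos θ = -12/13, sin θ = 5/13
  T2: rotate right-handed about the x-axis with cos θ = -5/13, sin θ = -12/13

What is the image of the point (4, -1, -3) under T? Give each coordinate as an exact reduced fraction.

T(p) = (-63/13, 257/169, 76/169)

T1 rotate right-handed about the y-axis with cos θ = -12/13, sin θ = 5/13: (4, -1, -3) → (-63/13, -1, 16/13)
T2 rotate right-handed about the x-axis with cos θ = -5/13, sin θ = -12/13: (-63/13, -1, 16/13) → (-63/13, 257/169, 76/169)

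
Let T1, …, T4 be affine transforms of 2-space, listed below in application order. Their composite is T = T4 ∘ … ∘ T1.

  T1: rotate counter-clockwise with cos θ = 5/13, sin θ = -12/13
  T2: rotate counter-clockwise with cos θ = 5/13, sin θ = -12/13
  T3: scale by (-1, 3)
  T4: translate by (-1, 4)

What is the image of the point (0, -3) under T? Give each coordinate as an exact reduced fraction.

T1 rotate counter-clockwise with cos θ = 5/13, sin θ = -12/13: (0, -3) → (-36/13, -15/13)
T2 rotate counter-clockwise with cos θ = 5/13, sin θ = -12/13: (-36/13, -15/13) → (-360/169, 357/169)
T3 scale by (-1, 3): (-360/169, 357/169) → (360/169, 1071/169)
T4 translate by (-1, 4): (360/169, 1071/169) → (191/169, 1747/169)

T(p) = (191/169, 1747/169)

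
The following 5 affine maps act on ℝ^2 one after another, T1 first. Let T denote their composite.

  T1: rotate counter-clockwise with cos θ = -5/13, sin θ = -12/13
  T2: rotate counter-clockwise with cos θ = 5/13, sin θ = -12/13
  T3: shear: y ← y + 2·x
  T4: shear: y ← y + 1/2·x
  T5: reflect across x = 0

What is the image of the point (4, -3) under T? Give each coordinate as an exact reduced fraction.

T1 rotate counter-clockwise with cos θ = -5/13, sin θ = -12/13: (4, -3) → (-56/13, -33/13)
T2 rotate counter-clockwise with cos θ = 5/13, sin θ = -12/13: (-56/13, -33/13) → (-4, 3)
T3 shear: y ← y + 2·x: (-4, 3) → (-4, -5)
T4 shear: y ← y + 1/2·x: (-4, -5) → (-4, -7)
T5 reflect across x = 0: (-4, -7) → (4, -7)

T(p) = (4, -7)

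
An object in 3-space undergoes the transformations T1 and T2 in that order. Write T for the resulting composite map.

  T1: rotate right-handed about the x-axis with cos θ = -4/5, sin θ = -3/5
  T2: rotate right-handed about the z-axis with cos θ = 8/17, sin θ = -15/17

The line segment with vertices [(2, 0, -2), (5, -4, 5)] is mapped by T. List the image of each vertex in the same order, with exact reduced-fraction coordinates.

image vertices: (-2/17, -198/85, 8/5), (133/17, -127/85, -8/5)

T1 rotate right-handed about the x-axis with cos θ = -4/5, sin θ = -3/5: (2, 0, -2) → (2, -6/5, 8/5); (5, -4, 5) → (5, 31/5, -8/5)
T2 rotate right-handed about the z-axis with cos θ = 8/17, sin θ = -15/17: (2, -6/5, 8/5) → (-2/17, -198/85, 8/5); (5, 31/5, -8/5) → (133/17, -127/85, -8/5)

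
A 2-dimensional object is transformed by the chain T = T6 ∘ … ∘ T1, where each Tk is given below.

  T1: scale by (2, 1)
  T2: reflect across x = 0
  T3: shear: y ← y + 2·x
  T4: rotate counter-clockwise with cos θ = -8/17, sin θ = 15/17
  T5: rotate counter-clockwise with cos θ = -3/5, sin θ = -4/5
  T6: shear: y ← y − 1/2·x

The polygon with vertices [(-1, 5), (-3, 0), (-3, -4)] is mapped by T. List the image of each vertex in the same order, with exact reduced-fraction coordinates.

T1 scale by (2, 1): (-1, 5) → (-2, 5); (-3, 0) → (-6, 0); (-3, -4) → (-6, -4)
T2 reflect across x = 0: (-2, 5) → (2, 5); (-6, 0) → (6, 0); (-6, -4) → (6, -4)
T3 shear: y ← y + 2·x: (2, 5) → (2, 9); (6, 0) → (6, 12); (6, -4) → (6, 8)
T4 rotate counter-clockwise with cos θ = -8/17, sin θ = 15/17: (2, 9) → (-151/17, -42/17); (6, 12) → (-228/17, -6/17); (6, 8) → (-168/17, 26/17)
T5 rotate counter-clockwise with cos θ = -3/5, sin θ = -4/5: (-151/17, -42/17) → (57/17, 146/17); (-228/17, -6/17) → (132/17, 186/17); (-168/17, 26/17) → (608/85, 594/85)
T6 shear: y ← y − 1/2·x: (57/17, 146/17) → (57/17, 235/34); (132/17, 186/17) → (132/17, 120/17); (608/85, 594/85) → (608/85, 58/17)

image vertices: (57/17, 235/34), (132/17, 120/17), (608/85, 58/17)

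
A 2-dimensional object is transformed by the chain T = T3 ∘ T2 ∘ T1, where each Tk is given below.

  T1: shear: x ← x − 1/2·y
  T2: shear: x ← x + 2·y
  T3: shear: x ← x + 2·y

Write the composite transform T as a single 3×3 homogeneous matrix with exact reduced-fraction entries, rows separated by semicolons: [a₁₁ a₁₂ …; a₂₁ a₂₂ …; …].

T1 = [1 -1/2 0; 0 1 0; 0 0 1]
T2·T1 = [1 3/2 0; 0 1 0; 0 0 1]
T3·…·T1 = [1 7/2 0; 0 1 0; 0 0 1]

T = [1 7/2 0; 0 1 0; 0 0 1]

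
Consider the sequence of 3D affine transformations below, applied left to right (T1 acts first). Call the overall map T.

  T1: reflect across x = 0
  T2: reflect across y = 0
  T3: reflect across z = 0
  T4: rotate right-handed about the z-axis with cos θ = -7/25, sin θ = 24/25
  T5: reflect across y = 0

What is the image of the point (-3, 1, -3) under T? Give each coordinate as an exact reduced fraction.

T(p) = (3/25, -79/25, 3)

T1 reflect across x = 0: (-3, 1, -3) → (3, 1, -3)
T2 reflect across y = 0: (3, 1, -3) → (3, -1, -3)
T3 reflect across z = 0: (3, -1, -3) → (3, -1, 3)
T4 rotate right-handed about the z-axis with cos θ = -7/25, sin θ = 24/25: (3, -1, 3) → (3/25, 79/25, 3)
T5 reflect across y = 0: (3/25, 79/25, 3) → (3/25, -79/25, 3)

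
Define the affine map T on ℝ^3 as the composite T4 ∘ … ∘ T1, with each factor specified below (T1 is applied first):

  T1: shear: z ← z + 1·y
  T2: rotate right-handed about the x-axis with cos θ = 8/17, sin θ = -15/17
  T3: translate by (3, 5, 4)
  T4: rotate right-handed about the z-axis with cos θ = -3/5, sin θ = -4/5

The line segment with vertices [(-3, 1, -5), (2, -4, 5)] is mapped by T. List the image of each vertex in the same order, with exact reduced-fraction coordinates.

image vertices: (132/85, -99/85, 21/17), (1/5, -32/5, 8)

T1 shear: z ← z + 1·y: (-3, 1, -5) → (-3, 1, -4); (2, -4, 5) → (2, -4, 1)
T2 rotate right-handed about the x-axis with cos θ = 8/17, sin θ = -15/17: (-3, 1, -4) → (-3, -52/17, -47/17); (2, -4, 1) → (2, -1, 4)
T3 translate by (3, 5, 4): (-3, -52/17, -47/17) → (0, 33/17, 21/17); (2, -1, 4) → (5, 4, 8)
T4 rotate right-handed about the z-axis with cos θ = -3/5, sin θ = -4/5: (0, 33/17, 21/17) → (132/85, -99/85, 21/17); (5, 4, 8) → (1/5, -32/5, 8)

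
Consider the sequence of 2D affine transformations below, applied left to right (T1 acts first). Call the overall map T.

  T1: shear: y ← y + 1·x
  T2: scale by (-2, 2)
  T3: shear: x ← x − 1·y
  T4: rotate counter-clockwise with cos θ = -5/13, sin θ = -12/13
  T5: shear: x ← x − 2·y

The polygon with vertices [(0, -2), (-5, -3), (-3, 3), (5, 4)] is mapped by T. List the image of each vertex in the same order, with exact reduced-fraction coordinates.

T1 shear: y ← y + 1·x: (0, -2) → (0, -2); (-5, -3) → (-5, -8); (-3, 3) → (-3, 0); (5, 4) → (5, 9)
T2 scale by (-2, 2): (0, -2) → (0, -4); (-5, -8) → (10, -16); (-3, 0) → (6, 0); (5, 9) → (-10, 18)
T3 shear: x ← x − 1·y: (0, -4) → (4, -4); (10, -16) → (26, -16); (6, 0) → (6, 0); (-10, 18) → (-28, 18)
T4 rotate counter-clockwise with cos θ = -5/13, sin θ = -12/13: (4, -4) → (-68/13, -28/13); (26, -16) → (-322/13, -232/13); (6, 0) → (-30/13, -72/13); (-28, 18) → (356/13, 246/13)
T5 shear: x ← x − 2·y: (-68/13, -28/13) → (-12/13, -28/13); (-322/13, -232/13) → (142/13, -232/13); (-30/13, -72/13) → (114/13, -72/13); (356/13, 246/13) → (-136/13, 246/13)

image vertices: (-12/13, -28/13), (142/13, -232/13), (114/13, -72/13), (-136/13, 246/13)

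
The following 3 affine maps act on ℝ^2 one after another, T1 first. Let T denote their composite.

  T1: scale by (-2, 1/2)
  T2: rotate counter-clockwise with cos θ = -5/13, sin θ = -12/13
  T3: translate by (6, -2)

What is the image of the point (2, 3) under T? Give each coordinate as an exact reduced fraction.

T1 scale by (-2, 1/2): (2, 3) → (-4, 3/2)
T2 rotate counter-clockwise with cos θ = -5/13, sin θ = -12/13: (-4, 3/2) → (38/13, 81/26)
T3 translate by (6, -2): (38/13, 81/26) → (116/13, 29/26)

T(p) = (116/13, 29/26)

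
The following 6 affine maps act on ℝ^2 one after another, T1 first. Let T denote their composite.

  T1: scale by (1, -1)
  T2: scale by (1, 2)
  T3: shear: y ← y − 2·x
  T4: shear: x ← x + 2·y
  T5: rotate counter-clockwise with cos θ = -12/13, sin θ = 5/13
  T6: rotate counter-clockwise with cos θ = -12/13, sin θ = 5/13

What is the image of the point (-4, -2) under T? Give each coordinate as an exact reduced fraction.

T(p) = (3820/169, -972/169)

T1 scale by (1, -1): (-4, -2) → (-4, 2)
T2 scale by (1, 2): (-4, 2) → (-4, 4)
T3 shear: y ← y − 2·x: (-4, 4) → (-4, 12)
T4 shear: x ← x + 2·y: (-4, 12) → (20, 12)
T5 rotate counter-clockwise with cos θ = -12/13, sin θ = 5/13: (20, 12) → (-300/13, -44/13)
T6 rotate counter-clockwise with cos θ = -12/13, sin θ = 5/13: (-300/13, -44/13) → (3820/169, -972/169)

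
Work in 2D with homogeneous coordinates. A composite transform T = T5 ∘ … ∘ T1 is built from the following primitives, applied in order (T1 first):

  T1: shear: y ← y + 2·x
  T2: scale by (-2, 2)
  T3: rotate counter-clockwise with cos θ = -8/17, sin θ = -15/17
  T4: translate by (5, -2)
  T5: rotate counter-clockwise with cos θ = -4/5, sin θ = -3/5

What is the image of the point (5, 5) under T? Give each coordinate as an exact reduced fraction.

T(p) = (-2832/85, -1349/85)

T1 shear: y ← y + 2·x: (5, 5) → (5, 15)
T2 scale by (-2, 2): (5, 15) → (-10, 30)
T3 rotate counter-clockwise with cos θ = -8/17, sin θ = -15/17: (-10, 30) → (530/17, -90/17)
T4 translate by (5, -2): (530/17, -90/17) → (615/17, -124/17)
T5 rotate counter-clockwise with cos θ = -4/5, sin θ = -3/5: (615/17, -124/17) → (-2832/85, -1349/85)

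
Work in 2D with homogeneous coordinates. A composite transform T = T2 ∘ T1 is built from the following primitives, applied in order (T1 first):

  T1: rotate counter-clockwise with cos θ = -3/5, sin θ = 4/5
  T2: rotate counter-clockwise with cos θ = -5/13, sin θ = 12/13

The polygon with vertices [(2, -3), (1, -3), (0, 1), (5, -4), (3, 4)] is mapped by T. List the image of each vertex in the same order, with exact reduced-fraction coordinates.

image vertices: (-18/5, -1/5), (-201/65, 43/65), (56/65, -33/65), (-389/65, -148/65), (25/13, -60/13)

T1 rotate counter-clockwise with cos θ = -3/5, sin θ = 4/5: (2, -3) → (6/5, 17/5); (1, -3) → (9/5, 13/5); (0, 1) → (-4/5, -3/5); (5, -4) → (1/5, 32/5); (3, 4) → (-5, 0)
T2 rotate counter-clockwise with cos θ = -5/13, sin θ = 12/13: (6/5, 17/5) → (-18/5, -1/5); (9/5, 13/5) → (-201/65, 43/65); (-4/5, -3/5) → (56/65, -33/65); (1/5, 32/5) → (-389/65, -148/65); (-5, 0) → (25/13, -60/13)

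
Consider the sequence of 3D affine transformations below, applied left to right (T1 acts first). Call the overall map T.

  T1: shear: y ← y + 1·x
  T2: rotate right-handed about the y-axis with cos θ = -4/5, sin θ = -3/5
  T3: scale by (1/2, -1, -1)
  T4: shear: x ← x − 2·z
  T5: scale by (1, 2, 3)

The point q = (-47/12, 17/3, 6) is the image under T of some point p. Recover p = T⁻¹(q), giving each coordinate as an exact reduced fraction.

p = (-4/3, -3/2, 3/2)

T1 = [1 0 0 0; 1 1 0 0; 0 0 1 0; 0 0 0 1]
T2·T1 = [-4/5 0 -3/5 0; 1 1 0 0; 3/5 0 -4/5 0; 0 0 0 1]
T3·…·T1 = [-2/5 0 -3/10 0; -1 -1 0 0; -3/5 0 4/5 0; 0 0 0 1]
T4·…·T1 = [4/5 0 -19/10 0; -1 -1 0 0; -3/5 0 4/5 0; 0 0 0 1]
T5·…·T1 = [4/5 0 -19/10 0; -2 -2 0 0; -9/5 0 12/5 0; 0 0 0 1]
det M = 3; M⁻¹ = [-8/5 0 -19/15 0; 8/5 -1/2 19/15 0; -6/5 0 -8/15 0; 0 0 0 1]
M⁻¹ · (-47/12, 17/3, 6)ᵀ = (-4/3, -3/2, 3/2)ᵀ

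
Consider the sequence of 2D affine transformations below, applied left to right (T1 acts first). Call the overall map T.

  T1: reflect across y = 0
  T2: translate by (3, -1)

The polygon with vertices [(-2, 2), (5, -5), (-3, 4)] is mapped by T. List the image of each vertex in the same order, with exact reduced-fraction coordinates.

image vertices: (1, -3), (8, 4), (0, -5)

T1 reflect across y = 0: (-2, 2) → (-2, -2); (5, -5) → (5, 5); (-3, 4) → (-3, -4)
T2 translate by (3, -1): (-2, -2) → (1, -3); (5, 5) → (8, 4); (-3, -4) → (0, -5)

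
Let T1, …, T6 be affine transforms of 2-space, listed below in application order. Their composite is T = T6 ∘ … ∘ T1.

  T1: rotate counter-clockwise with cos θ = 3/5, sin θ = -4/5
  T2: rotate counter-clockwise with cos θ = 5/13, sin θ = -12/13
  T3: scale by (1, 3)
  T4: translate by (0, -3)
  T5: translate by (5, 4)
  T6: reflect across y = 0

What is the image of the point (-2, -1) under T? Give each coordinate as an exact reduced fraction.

T1 rotate counter-clockwise with cos θ = 3/5, sin θ = -4/5: (-2, -1) → (-2, 1)
T2 rotate counter-clockwise with cos θ = 5/13, sin θ = -12/13: (-2, 1) → (2/13, 29/13)
T3 scale by (1, 3): (2/13, 29/13) → (2/13, 87/13)
T4 translate by (0, -3): (2/13, 87/13) → (2/13, 48/13)
T5 translate by (5, 4): (2/13, 48/13) → (67/13, 100/13)
T6 reflect across y = 0: (67/13, 100/13) → (67/13, -100/13)

T(p) = (67/13, -100/13)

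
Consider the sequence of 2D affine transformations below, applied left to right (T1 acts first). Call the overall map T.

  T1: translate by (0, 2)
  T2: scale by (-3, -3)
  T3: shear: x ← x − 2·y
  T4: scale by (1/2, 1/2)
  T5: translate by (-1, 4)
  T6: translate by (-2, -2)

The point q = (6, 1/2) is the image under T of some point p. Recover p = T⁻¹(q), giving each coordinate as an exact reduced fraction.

T1 = [1 0 0; 0 1 2; 0 0 1]
T2·T1 = [-3 0 0; 0 -3 -6; 0 0 1]
T3·…·T1 = [-3 6 12; 0 -3 -6; 0 0 1]
T4·…·T1 = [-3/2 3 6; 0 -3/2 -3; 0 0 1]
T5·…·T1 = [-3/2 3 5; 0 -3/2 1; 0 0 1]
T6·…·T1 = [-3/2 3 3; 0 -3/2 -1; 0 0 1]
det M = 9/4; M⁻¹ = [-2/3 -4/3 2/3; 0 -2/3 -2/3; 0 0 1]
M⁻¹ · (6, 1/2)ᵀ = (-4, -1)ᵀ

p = (-4, -1)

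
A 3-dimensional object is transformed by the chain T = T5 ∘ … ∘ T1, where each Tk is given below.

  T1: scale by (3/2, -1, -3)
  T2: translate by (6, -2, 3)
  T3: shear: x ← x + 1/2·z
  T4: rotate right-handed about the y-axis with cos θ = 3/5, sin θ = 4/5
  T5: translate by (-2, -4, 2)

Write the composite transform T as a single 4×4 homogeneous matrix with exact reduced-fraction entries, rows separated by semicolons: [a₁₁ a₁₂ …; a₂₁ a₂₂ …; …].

T1 = [3/2 0 0 0; 0 -1 0 0; 0 0 -3 0; 0 0 0 1]
T2·T1 = [3/2 0 0 6; 0 -1 0 -2; 0 0 -3 3; 0 0 0 1]
T3·…·T1 = [3/2 0 -3/2 15/2; 0 -1 0 -2; 0 0 -3 3; 0 0 0 1]
T4·…·T1 = [9/10 0 -33/10 69/10; 0 -1 0 -2; -6/5 0 -3/5 -21/5; 0 0 0 1]
T5·…·T1 = [9/10 0 -33/10 49/10; 0 -1 0 -6; -6/5 0 -3/5 -11/5; 0 0 0 1]

T = [9/10 0 -33/10 49/10; 0 -1 0 -6; -6/5 0 -3/5 -11/5; 0 0 0 1]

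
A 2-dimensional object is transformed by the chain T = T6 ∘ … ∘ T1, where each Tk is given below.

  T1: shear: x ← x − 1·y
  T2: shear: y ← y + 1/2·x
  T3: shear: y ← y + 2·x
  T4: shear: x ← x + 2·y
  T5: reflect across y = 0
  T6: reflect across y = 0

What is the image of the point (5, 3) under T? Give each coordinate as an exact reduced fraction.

T1 shear: x ← x − 1·y: (5, 3) → (2, 3)
T2 shear: y ← y + 1/2·x: (2, 3) → (2, 4)
T3 shear: y ← y + 2·x: (2, 4) → (2, 8)
T4 shear: x ← x + 2·y: (2, 8) → (18, 8)
T5 reflect across y = 0: (18, 8) → (18, -8)
T6 reflect across y = 0: (18, -8) → (18, 8)

T(p) = (18, 8)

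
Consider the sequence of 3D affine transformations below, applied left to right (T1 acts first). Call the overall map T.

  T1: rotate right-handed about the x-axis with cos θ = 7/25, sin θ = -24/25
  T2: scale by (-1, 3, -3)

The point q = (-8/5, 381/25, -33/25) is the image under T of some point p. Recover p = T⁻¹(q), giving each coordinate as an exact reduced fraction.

p = (8/5, 1, 5)

T1 = [1 0 0 0; 0 7/25 24/25 0; 0 -24/25 7/25 0; 0 0 0 1]
T2·T1 = [-1 0 0 0; 0 21/25 72/25 0; 0 72/25 -21/25 0; 0 0 0 1]
det M = 9; M⁻¹ = [-1 0 0 0; 0 7/75 8/25 0; 0 8/25 -7/75 0; 0 0 0 1]
M⁻¹ · (-8/5, 381/25, -33/25)ᵀ = (8/5, 1, 5)ᵀ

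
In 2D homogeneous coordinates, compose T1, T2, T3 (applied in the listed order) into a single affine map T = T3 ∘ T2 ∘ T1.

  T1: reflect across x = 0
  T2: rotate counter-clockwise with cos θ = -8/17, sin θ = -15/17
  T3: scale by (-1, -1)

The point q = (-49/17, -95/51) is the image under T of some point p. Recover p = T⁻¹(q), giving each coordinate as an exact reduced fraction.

T1 = [-1 0 0; 0 1 0; 0 0 1]
T2·T1 = [8/17 15/17 0; 15/17 -8/17 0; 0 0 1]
T3·…·T1 = [-8/17 -15/17 0; -15/17 8/17 0; 0 0 1]
det M = -1; M⁻¹ = [-8/17 -15/17 0; -15/17 8/17 0; 0 0 1]
M⁻¹ · (-49/17, -95/51)ᵀ = (3, 5/3)ᵀ

p = (3, 5/3)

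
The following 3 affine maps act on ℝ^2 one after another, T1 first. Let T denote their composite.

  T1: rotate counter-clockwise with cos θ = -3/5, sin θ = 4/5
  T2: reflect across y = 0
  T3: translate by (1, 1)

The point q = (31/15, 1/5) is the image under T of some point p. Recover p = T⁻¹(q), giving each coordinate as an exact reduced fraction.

T1 = [-3/5 -4/5 0; 4/5 -3/5 0; 0 0 1]
T2·T1 = [-3/5 -4/5 0; -4/5 3/5 0; 0 0 1]
T3·…·T1 = [-3/5 -4/5 1; -4/5 3/5 1; 0 0 1]
det M = -1; M⁻¹ = [-3/5 -4/5 7/5; -4/5 3/5 1/5; 0 0 1]
M⁻¹ · (31/15, 1/5)ᵀ = (0, -4/3)ᵀ

p = (0, -4/3)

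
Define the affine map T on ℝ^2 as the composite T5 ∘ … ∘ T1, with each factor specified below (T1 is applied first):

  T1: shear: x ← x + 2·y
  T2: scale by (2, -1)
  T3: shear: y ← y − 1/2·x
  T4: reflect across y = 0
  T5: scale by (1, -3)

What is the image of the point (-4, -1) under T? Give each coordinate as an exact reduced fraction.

T1 shear: x ← x + 2·y: (-4, -1) → (-6, -1)
T2 scale by (2, -1): (-6, -1) → (-12, 1)
T3 shear: y ← y − 1/2·x: (-12, 1) → (-12, 7)
T4 reflect across y = 0: (-12, 7) → (-12, -7)
T5 scale by (1, -3): (-12, -7) → (-12, 21)

T(p) = (-12, 21)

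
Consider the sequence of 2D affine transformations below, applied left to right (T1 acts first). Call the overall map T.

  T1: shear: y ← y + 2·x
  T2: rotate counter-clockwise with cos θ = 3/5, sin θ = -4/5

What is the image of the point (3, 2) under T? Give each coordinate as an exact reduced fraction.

T(p) = (41/5, 12/5)

T1 shear: y ← y + 2·x: (3, 2) → (3, 8)
T2 rotate counter-clockwise with cos θ = 3/5, sin θ = -4/5: (3, 8) → (41/5, 12/5)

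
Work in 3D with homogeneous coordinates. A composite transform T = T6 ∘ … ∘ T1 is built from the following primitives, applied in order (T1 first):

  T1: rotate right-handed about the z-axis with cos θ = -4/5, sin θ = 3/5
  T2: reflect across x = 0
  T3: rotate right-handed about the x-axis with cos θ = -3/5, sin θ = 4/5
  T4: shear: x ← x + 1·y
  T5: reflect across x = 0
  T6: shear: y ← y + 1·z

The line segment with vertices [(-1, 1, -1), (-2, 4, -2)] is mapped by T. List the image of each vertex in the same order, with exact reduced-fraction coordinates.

T1 rotate right-handed about the z-axis with cos θ = -4/5, sin θ = 3/5: (-1, 1, -1) → (1/5, -7/5, -1); (-2, 4, -2) → (-4/5, -22/5, -2)
T2 reflect across x = 0: (1/5, -7/5, -1) → (-1/5, -7/5, -1); (-4/5, -22/5, -2) → (4/5, -22/5, -2)
T3 rotate right-handed about the x-axis with cos θ = -3/5, sin θ = 4/5: (-1/5, -7/5, -1) → (-1/5, 41/25, -13/25); (4/5, -22/5, -2) → (4/5, 106/25, -58/25)
T4 shear: x ← x + 1·y: (-1/5, 41/25, -13/25) → (36/25, 41/25, -13/25); (4/5, 106/25, -58/25) → (126/25, 106/25, -58/25)
T5 reflect across x = 0: (36/25, 41/25, -13/25) → (-36/25, 41/25, -13/25); (126/25, 106/25, -58/25) → (-126/25, 106/25, -58/25)
T6 shear: y ← y + 1·z: (-36/25, 41/25, -13/25) → (-36/25, 28/25, -13/25); (-126/25, 106/25, -58/25) → (-126/25, 48/25, -58/25)

image vertices: (-36/25, 28/25, -13/25), (-126/25, 48/25, -58/25)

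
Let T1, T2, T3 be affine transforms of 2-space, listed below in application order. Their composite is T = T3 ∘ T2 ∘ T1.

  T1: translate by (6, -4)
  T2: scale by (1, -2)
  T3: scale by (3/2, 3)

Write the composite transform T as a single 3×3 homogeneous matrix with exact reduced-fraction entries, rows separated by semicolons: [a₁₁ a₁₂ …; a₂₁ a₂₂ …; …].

T = [3/2 0 9; 0 -6 24; 0 0 1]

T1 = [1 0 6; 0 1 -4; 0 0 1]
T2·T1 = [1 0 6; 0 -2 8; 0 0 1]
T3·…·T1 = [3/2 0 9; 0 -6 24; 0 0 1]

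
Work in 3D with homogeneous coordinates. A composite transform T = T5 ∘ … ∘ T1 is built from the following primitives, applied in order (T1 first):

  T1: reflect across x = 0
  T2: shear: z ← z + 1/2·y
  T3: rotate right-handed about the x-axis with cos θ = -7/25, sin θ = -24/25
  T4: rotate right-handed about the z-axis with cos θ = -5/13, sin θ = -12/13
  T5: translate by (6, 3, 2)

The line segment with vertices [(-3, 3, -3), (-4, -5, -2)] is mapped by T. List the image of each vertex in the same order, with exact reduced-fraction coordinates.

T1 reflect across x = 0: (-3, 3, -3) → (3, 3, -3); (-4, -5, -2) → (4, -5, -2)
T2 shear: z ← z + 1/2·y: (3, 3, -3) → (3, 3, -3/2); (4, -5, -2) → (4, -5, -9/2)
T3 rotate right-handed about the x-axis with cos θ = -7/25, sin θ = -24/25: (3, 3, -3/2) → (3, -57/25, -123/50); (4, -5, -9/2) → (4, -73/25, 303/50)
T4 rotate right-handed about the z-axis with cos θ = -5/13, sin θ = -12/13: (3, -57/25, -123/50) → (-1059/325, -123/65, -123/50); (4, -73/25, 303/50) → (-1376/325, -167/65, 303/50)
T5 translate by (6, 3, 2): (-1059/325, -123/65, -123/50) → (891/325, 72/65, -23/50); (-1376/325, -167/65, 303/50) → (574/325, 28/65, 403/50)

image vertices: (891/325, 72/65, -23/50), (574/325, 28/65, 403/50)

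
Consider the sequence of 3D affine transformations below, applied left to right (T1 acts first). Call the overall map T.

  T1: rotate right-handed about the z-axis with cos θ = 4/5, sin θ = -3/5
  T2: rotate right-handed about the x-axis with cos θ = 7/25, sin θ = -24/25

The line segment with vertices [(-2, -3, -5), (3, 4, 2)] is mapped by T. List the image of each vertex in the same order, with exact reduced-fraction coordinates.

image vertices: (-17/5, -642/125, -31/125), (24/5, 289/125, -98/125)

T1 rotate right-handed about the z-axis with cos θ = 4/5, sin θ = -3/5: (-2, -3, -5) → (-17/5, -6/5, -5); (3, 4, 2) → (24/5, 7/5, 2)
T2 rotate right-handed about the x-axis with cos θ = 7/25, sin θ = -24/25: (-17/5, -6/5, -5) → (-17/5, -642/125, -31/125); (24/5, 7/5, 2) → (24/5, 289/125, -98/125)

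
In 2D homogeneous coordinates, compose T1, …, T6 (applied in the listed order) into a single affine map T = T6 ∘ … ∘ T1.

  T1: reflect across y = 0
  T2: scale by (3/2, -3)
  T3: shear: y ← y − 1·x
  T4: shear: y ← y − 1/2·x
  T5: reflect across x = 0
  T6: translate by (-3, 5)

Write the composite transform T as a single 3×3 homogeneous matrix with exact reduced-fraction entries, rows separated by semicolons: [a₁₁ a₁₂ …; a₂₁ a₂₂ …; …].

T1 = [1 0 0; 0 -1 0; 0 0 1]
T2·T1 = [3/2 0 0; 0 3 0; 0 0 1]
T3·…·T1 = [3/2 0 0; -3/2 3 0; 0 0 1]
T4·…·T1 = [3/2 0 0; -9/4 3 0; 0 0 1]
T5·…·T1 = [-3/2 0 0; -9/4 3 0; 0 0 1]
T6·…·T1 = [-3/2 0 -3; -9/4 3 5; 0 0 1]

T = [-3/2 0 -3; -9/4 3 5; 0 0 1]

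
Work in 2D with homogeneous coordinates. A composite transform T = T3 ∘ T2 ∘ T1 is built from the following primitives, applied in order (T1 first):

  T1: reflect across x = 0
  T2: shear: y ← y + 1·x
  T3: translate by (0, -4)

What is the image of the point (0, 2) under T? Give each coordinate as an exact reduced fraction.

T(p) = (0, -2)

T1 reflect across x = 0: (0, 2) → (0, 2)
T2 shear: y ← y + 1·x: (0, 2) → (0, 2)
T3 translate by (0, -4): (0, 2) → (0, -2)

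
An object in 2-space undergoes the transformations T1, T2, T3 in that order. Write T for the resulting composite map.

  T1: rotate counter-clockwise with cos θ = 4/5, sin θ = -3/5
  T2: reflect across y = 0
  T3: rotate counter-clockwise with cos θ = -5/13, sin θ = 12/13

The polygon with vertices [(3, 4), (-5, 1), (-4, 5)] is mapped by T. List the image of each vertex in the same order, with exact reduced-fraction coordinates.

T1 rotate counter-clockwise with cos θ = 4/5, sin θ = -3/5: (3, 4) → (24/5, 7/5); (-5, 1) → (-17/5, 19/5); (-4, 5) → (-1/5, 32/5)
T2 reflect across y = 0: (24/5, 7/5) → (24/5, -7/5); (-17/5, 19/5) → (-17/5, -19/5); (-1/5, 32/5) → (-1/5, -32/5)
T3 rotate counter-clockwise with cos θ = -5/13, sin θ = 12/13: (24/5, -7/5) → (-36/65, 323/65); (-17/5, -19/5) → (313/65, -109/65); (-1/5, -32/5) → (389/65, 148/65)

image vertices: (-36/65, 323/65), (313/65, -109/65), (389/65, 148/65)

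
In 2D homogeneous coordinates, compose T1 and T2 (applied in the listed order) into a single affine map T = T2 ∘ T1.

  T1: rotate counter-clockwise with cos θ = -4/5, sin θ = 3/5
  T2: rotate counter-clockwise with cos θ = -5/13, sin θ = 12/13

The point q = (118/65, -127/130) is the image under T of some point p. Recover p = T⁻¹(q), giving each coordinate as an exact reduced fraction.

p = (1/2, 2)

T1 = [-4/5 -3/5 0; 3/5 -4/5 0; 0 0 1]
T2·T1 = [-16/65 63/65 0; -63/65 -16/65 0; 0 0 1]
det M = 1; M⁻¹ = [-16/65 -63/65 0; 63/65 -16/65 0; 0 0 1]
M⁻¹ · (118/65, -127/130)ᵀ = (1/2, 2)ᵀ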